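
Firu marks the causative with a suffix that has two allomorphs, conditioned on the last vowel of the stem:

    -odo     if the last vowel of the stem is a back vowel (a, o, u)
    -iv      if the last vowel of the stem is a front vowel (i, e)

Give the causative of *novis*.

The last vowel of *novis* is /i/, which is a front vowel, so the suffix is -iv, giving *novisiv*.

novisiv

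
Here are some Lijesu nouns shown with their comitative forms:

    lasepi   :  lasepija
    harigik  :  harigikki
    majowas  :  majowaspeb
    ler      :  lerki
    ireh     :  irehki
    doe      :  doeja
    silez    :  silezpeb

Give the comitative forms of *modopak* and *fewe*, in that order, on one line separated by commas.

The pattern is sibilance of the final sound: -peb when the stem ends in a sibilant (*majowas*, *silez*); -ki when the stem ends in a non-sibilant consonant (*harigik*, *ler*, *ireh*); -ja when the stem ends in a vowel (*lasepi*, *doe*).
The final sound of *modopak* is /k/, which is a non-sibilant consonant, so the suffix is -ki, giving *modopakki*.
Since the final sound of *fewe* is /e/ (a vowel), it takes -ja, giving *feweja*.

modopakki, feweja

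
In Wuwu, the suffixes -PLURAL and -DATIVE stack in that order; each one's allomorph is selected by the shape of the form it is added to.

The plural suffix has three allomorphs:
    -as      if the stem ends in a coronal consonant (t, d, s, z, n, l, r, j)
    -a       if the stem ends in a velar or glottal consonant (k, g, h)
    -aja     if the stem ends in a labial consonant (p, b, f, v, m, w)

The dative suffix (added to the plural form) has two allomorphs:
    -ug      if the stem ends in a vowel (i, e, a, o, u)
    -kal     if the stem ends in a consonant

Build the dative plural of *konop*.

*konop* — final consonant /p/ (labial) → -aja → *konopaja*.
The plural form *konopaja*: final sound = /a/, a vowel → -ug → *konopajaug*.

konopajaug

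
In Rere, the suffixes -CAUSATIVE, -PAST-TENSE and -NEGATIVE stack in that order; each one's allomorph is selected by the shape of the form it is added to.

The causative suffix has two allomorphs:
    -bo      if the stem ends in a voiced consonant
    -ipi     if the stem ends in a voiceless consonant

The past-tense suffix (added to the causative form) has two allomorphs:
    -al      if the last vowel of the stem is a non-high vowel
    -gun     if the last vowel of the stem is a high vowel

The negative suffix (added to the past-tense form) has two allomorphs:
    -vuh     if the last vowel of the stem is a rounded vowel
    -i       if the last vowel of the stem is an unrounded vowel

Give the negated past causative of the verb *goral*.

goralboali

*goral* — final consonant /l/ (voiced) → -bo → *goralbo*.
The causative form *goralbo*: last vowel = /o/, a non-high vowel → -al → *goralboal*.
Since the last vowel of the past-tense form *goralboal* is /a/ (an unrounded vowel), it takes -i, giving *goralboali*.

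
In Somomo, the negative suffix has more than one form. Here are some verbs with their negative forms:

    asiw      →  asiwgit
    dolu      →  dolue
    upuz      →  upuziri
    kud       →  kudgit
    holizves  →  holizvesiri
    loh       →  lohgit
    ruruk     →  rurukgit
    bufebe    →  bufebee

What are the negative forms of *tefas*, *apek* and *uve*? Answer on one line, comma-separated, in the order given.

tefasiri, apekgit, uvee

The suffix is conditioned by the final sound: -iri when the stem ends in a sibilant (*upuz*, *holizves*); -git when the stem ends in a non-sibilant consonant (*asiw*, *kud*, *loh*, *ruruk*); -e when the stem ends in a vowel (*dolu*, *bufebe*).
Since the final sound of *tefas* is /s/ (a sibilant), it takes -iri, giving *tefasiri*.
*apek* — final sound /k/ (a non-sibilant consonant) → -git → *apekgit*.
*uve*: final sound = /e/, a vowel → -e → *uvee*.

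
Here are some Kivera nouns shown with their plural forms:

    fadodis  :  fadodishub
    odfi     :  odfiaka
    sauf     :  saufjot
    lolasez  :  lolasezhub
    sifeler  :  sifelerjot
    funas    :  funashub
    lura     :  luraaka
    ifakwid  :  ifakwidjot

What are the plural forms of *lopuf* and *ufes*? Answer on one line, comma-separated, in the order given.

lopufjot, ufeshub

The alternation tracks the final sound of the stem — -hub when the stem ends in a sibilant (*fadodis*, *lolasez*, *funas*); -jot when the stem ends in a non-sibilant consonant (*sauf*, *sifeler*, *ifakwid*); -aka when the stem ends in a vowel (*odfi*, *lura*).
The final sound of *lopuf* is /f/, which is a non-sibilant consonant, so the suffix is -jot, giving *lopufjot*.
The final sound of *ufes* is /s/, which is a sibilant, so the suffix is -hub, giving *ufeshub*.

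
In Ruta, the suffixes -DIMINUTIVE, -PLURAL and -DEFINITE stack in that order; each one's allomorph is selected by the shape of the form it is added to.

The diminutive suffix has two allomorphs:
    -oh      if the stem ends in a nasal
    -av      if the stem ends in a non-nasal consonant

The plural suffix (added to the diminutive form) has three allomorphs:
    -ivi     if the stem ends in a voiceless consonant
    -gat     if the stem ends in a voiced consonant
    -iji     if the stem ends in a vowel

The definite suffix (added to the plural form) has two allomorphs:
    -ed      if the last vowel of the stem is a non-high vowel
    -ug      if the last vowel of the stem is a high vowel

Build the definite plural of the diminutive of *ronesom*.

Since the final consonant of *ronesom* is /m/ (a nasal), it takes -oh, giving *ronesomoh*.
Since the final sound of the diminutive form *ronesomoh* is /h/ (a voiceless consonant), it takes -ivi, giving *ronesomohivi*.
Since the last vowel of the plural form *ronesomohivi* is /i/ (a high vowel), it takes -ug, giving *ronesomohiviug*.

ronesomohiviug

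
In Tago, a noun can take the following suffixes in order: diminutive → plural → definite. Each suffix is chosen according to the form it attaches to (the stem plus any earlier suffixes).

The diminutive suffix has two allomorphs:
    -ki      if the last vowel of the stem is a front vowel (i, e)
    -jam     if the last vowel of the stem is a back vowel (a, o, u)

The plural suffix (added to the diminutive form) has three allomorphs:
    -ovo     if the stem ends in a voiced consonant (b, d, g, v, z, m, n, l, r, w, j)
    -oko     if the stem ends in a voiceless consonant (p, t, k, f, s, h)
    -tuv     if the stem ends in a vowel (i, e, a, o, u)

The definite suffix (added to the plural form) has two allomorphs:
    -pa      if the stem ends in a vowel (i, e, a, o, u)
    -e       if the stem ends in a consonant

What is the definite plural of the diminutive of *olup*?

olupjamovopa

The last vowel of *olup* is /u/, which is a back vowel, so the diminutive suffix is -jam, giving *olupjam*.
Since the final sound of the diminutive form *olupjam* is /m/ (a voiced consonant), it takes -ovo, giving *olupjamovo*.
The final sound of the plural form *olupjamovo* is /o/, which is a vowel, so the definite suffix is -pa, giving *olupjamovopa*.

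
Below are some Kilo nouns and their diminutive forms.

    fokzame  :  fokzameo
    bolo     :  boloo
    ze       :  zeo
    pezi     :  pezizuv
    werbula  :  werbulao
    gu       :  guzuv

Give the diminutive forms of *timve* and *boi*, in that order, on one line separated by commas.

timveo, boizuv

The alternation tracks the last vowel of the stem — -zuv when the last vowel of the stem is a high vowel (*pezi*, *gu*); -o when the last vowel of the stem is a non-high vowel (*fokzame*, *bolo*, *ze*, *werbula*).
The last vowel of *timve* is /e/, which is a non-high vowel, so the suffix is -o, giving *timveo*.
The last vowel of *boi* is /i/, which is a high vowel, so the suffix is -zuv, giving *boizuv*.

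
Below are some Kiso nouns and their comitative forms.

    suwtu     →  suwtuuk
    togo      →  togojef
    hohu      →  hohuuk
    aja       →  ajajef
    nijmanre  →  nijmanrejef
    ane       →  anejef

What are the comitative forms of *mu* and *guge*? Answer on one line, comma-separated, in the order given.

The suffix is conditioned by the last vowel: -uk when the last vowel of the stem is a high vowel (*suwtu*, *hohu*); -jef when the last vowel of the stem is a non-high vowel (*togo*, *aja*, *nijmanre*, *ane*).
The last vowel of *mu* is /u/, which is a high vowel, so the suffix is -uk, giving *muuk*.
*guge*: last vowel = /e/, a non-high vowel → -jef → *gugejef*.

muuk, gugejef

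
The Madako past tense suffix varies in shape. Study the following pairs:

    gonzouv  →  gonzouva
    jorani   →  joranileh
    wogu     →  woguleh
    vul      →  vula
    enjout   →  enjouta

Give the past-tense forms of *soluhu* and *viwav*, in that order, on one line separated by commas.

soluhuleh, viwava

Looking at the final sound of each stem: -a when the stem ends in a consonant (*gonzouv*, *vul*, *enjout*); -leh when the stem ends in a vowel (*jorani*, *wogu*).
The final sound of *soluhu* is /u/, which is a vowel, so the suffix is -leh, giving *soluhuleh*.
Since the final sound of *viwav* is /v/ (a consonant), it takes -a, giving *viwava*.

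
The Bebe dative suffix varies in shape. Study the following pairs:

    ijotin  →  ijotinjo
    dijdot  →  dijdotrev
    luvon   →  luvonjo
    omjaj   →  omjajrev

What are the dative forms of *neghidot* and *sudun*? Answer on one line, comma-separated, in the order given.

neghidotrev, sudunjo

The pattern is nasality of the final consonant: -jo when the stem ends in a nasal (*ijotin*, *luvon*); -rev when the stem ends in a non-nasal consonant (*dijdot*, *omjaj*).
*neghidot* — final consonant /t/ (non-nasal) → -rev → *neghidotrev*.
*sudun* — final consonant /n/ (a nasal) → -jo → *sudunjo*.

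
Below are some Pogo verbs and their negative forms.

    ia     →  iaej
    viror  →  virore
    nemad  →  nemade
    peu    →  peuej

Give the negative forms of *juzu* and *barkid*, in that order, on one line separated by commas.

juzuej, barkide

The suffix is conditioned by the final sound: -e when the stem ends in a consonant (*viror*, *nemad*); -ej when the stem ends in a vowel (*ia*, *peu*).
*juzu* — final sound /u/ (a vowel) → -ej → *juzuej*.
*barkid*: final sound = /d/, a consonant → -e → *barkide*.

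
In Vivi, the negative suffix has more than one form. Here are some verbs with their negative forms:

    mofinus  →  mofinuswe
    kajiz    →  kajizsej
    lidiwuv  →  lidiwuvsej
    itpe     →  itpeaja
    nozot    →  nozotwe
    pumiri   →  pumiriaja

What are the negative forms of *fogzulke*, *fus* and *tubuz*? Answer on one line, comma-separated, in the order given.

fogzulkeaja, fuswe, tubuzsej

The pattern is voicing of the final sound: -we when the stem ends in a voiceless consonant (*mofinus*, *nozot*); -sej when the stem ends in a voiced consonant (*kajiz*, *lidiwuv*); -aja when the stem ends in a vowel (*itpe*, *pumiri*).
*fogzulke* — final sound /e/ (a vowel) → -aja → *fogzulkeaja*.
*fus* — final sound /s/ (a voiceless consonant) → -we → *fuswe*.
Since the final sound of *tubuz* is /z/ (a voiced consonant), it takes -sej, giving *tubuzsej*.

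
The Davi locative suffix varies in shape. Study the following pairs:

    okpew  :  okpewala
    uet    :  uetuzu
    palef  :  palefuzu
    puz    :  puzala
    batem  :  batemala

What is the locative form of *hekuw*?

The pattern is voicing of the final consonant: -uzu when the stem ends in a voiceless consonant (*uet*, *palef*); -ala when the stem ends in a voiced consonant (*okpew*, *puz*, *batem*).
Since the final consonant of *hekuw* is /w/ (voiced), it takes -ala, giving *hekuwala*.

hekuwala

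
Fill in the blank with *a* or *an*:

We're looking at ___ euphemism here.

The indefinite article is chosen by the initial *sound* of the following word, not its spelling.
*euphemism* begins with the sound /juː/ (eu pronounced /juː/) — a consonant sound.
So the article is *a*: We're looking at a euphemism here.

a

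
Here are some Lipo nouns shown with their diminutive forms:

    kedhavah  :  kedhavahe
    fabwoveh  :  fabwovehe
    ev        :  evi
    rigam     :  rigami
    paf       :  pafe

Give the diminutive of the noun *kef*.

kefe

The suffix is conditioned by the final consonant: -e when the stem ends in a voiceless consonant (*kedhavah*, *fabwoveh*, *paf*); -i when the stem ends in a voiced consonant (*ev*, *rigam*).
Since the final consonant of *kef* is /f/ (voiceless), it takes -e, giving *kefe*.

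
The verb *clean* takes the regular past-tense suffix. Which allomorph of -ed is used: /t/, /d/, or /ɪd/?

/d/

The stem *clean* ends in a voiced sound other than /d/.
The -ed suffix is realized as /ɪd/ after /t, d/; as /t/ after other voiceless consonants; and as /d/ after other voiced sounds.
So -ed on *clean* is pronounced /d/.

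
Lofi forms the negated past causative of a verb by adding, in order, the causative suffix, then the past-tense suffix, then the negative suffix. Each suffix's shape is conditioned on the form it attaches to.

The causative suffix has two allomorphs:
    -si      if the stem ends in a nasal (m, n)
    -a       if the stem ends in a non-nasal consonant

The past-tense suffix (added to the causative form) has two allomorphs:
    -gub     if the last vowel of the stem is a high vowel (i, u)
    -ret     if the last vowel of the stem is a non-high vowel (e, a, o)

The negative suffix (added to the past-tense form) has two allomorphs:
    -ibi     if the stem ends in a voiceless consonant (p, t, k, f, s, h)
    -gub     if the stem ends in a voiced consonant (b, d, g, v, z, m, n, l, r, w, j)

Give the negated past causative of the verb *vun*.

vunsigubgub

*vun* — final consonant /n/ (a nasal) → -si → *vunsi*.
The causative form *vunsi*: last vowel = /i/, a high vowel → -gub → *vunsigub*.
The past-tense form *vunsigub* — final consonant /b/ (voiced) → -gub → *vunsigubgub*.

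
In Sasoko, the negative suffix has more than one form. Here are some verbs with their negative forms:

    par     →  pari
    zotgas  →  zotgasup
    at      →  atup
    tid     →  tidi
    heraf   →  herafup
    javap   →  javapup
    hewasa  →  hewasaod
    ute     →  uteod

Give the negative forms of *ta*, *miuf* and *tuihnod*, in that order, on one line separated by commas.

The suffix is conditioned by the final sound: -up when the stem ends in a voiceless consonant (*zotgas*, *at*, *heraf*, *javap*); -i when the stem ends in a voiced consonant (*par*, *tid*); -od when the stem ends in a vowel (*hewasa*, *ute*).
*ta* — final sound /a/ (a vowel) → -od → *taod*.
*miuf* — final sound /f/ (a voiceless consonant) → -up → *miufup*.
*tuihnod* — final sound /d/ (a voiced consonant) → -i → *tuihnodi*.

taod, miufup, tuihnodi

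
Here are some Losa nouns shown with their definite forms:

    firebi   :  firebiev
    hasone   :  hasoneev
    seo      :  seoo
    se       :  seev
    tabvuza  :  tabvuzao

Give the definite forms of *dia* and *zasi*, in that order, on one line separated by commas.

The pattern is front/back vowel harmony: -ev when the last vowel of the stem is a front vowel (*firebi*, *hasone*, *se*); -o when the last vowel of the stem is a back vowel (*seo*, *tabvuza*).
*dia* — last vowel /a/ (a back vowel) → -o → *diao*.
*zasi* — last vowel /i/ (a front vowel) → -ev → *zasiev*.

diao, zasiev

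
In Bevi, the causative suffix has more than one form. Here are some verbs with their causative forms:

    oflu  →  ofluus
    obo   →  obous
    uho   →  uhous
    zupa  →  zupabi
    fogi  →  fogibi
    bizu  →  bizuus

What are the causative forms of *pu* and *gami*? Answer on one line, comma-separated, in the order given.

Looking at the last vowel of each stem: -us when the last vowel of the stem is a rounded vowel (*oflu*, *obo*, *uho*, *bizu*); -bi when the last vowel of the stem is an unrounded vowel (*zupa*, *fogi*).
Since the last vowel of *pu* is /u/ (a rounded vowel), it takes -us, giving *puus*.
The last vowel of *gami* is /i/, which is an unrounded vowel, so the suffix is -bi, giving *gamibi*.

puus, gamibi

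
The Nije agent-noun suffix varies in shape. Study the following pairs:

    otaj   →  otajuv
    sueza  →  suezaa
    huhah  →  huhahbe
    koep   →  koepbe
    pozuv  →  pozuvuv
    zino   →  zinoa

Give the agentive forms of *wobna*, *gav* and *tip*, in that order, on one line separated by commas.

Looking at the final sound of each stem: -be when the stem ends in a voiceless consonant (*huhah*, *koep*); -uv when the stem ends in a voiced consonant (*otaj*, *pozuv*); -a when the stem ends in a vowel (*sueza*, *zino*).
*wobna*: final sound = /a/, a vowel → -a → *wobnaa*.
The final sound of *gav* is /v/, which is a voiced consonant, so the suffix is -uv, giving *gavuv*.
Since the final sound of *tip* is /p/ (a voiceless consonant), it takes -be, giving *tipbe*.

wobnaa, gavuv, tipbe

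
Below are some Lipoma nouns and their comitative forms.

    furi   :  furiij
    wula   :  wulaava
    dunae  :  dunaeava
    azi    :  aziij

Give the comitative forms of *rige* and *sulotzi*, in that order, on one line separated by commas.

The alternation tracks the last vowel of the stem — -ij when the last vowel of the stem is a high vowel (*furi*, *azi*); -ava when the last vowel of the stem is a non-high vowel (*wula*, *dunae*).
*rige*: last vowel = /e/, a non-high vowel → -ava → *rigeava*.
Since the last vowel of *sulotzi* is /i/ (a high vowel), it takes -ij, giving *sulotziij*.

rigeava, sulotziij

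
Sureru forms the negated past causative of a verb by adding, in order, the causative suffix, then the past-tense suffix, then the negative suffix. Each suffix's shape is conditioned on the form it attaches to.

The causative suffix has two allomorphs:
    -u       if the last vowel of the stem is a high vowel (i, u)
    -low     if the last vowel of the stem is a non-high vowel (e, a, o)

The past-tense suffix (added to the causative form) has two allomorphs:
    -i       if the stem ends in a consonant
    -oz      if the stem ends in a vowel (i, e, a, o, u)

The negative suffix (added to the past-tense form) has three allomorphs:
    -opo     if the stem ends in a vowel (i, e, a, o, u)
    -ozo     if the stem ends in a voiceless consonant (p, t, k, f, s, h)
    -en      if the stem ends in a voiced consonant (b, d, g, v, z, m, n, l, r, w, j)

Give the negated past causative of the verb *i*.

*i* — last vowel /i/ (a high vowel) → -u → *iu*.
The causative form *iu*: final sound = /u/, a vowel → -oz → *iuoz*.
The final sound of the past-tense form *iuoz* is /z/, which is a voiced consonant, so the negative suffix is -en, giving *iuozen*.

iuozen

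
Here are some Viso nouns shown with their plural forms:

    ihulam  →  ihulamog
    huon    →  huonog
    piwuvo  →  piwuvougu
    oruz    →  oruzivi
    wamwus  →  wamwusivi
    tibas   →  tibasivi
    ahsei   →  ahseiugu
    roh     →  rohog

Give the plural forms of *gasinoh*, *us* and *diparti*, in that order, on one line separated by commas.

gasinohog, usivi, dipartiugu

The alternation tracks the final sound of the stem — -ivi when the stem ends in a sibilant (*oruz*, *wamwus*, *tibas*); -og when the stem ends in a non-sibilant consonant (*ihulam*, *huon*, *roh*); -ugu when the stem ends in a vowel (*piwuvo*, *ahsei*).
*gasinoh*: final sound = /h/, a non-sibilant consonant → -og → *gasinohog*.
*us* — final sound /s/ (a sibilant) → -ivi → *usivi*.
*diparti* — final sound /i/ (a vowel) → -ugu → *dipartiugu*.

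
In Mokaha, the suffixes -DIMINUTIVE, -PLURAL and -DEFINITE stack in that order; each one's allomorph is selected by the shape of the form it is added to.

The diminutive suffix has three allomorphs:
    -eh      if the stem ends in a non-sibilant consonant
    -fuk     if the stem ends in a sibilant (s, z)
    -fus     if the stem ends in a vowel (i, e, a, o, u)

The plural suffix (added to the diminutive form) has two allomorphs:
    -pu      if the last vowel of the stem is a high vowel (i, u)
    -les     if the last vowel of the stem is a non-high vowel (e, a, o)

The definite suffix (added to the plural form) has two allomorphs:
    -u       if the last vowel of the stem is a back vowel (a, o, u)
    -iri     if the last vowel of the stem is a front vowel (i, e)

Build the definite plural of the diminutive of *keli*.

kelifuspuu

*keli* — final sound /i/ (a vowel) → -fus → *kelifus*.
The last vowel of the diminutive form *kelifus* is /u/, which is a high vowel, so the plural suffix is -pu, giving *kelifuspu*.
The plural form *kelifuspu*: last vowel = /u/, a back vowel → -u → *kelifuspuu*.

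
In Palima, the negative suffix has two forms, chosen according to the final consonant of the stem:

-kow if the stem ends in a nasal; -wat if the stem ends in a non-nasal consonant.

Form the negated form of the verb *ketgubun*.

ketgubunkow

The final consonant of *ketgubun* is /n/, which is a nasal, so the suffix is -kow, giving *ketgubunkow*.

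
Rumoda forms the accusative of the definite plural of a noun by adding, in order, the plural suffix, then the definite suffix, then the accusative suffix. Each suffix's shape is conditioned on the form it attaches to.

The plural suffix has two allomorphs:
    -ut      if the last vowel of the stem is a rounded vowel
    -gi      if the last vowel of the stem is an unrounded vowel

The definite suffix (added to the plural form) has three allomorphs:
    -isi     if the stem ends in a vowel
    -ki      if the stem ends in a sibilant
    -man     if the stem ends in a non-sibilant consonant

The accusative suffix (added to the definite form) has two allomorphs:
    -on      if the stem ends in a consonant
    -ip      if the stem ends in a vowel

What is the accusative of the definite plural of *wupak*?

wupakgiisiip

Since the last vowel of *wupak* is /a/ (an unrounded vowel), it takes -gi, giving *wupakgi*.
The plural form *wupakgi*: final sound = /i/, a vowel → -isi → *wupakgiisi*.
The final sound of the definite form *wupakgiisi* is /i/, which is a vowel, so the accusative suffix is -ip, giving *wupakgiisiip*.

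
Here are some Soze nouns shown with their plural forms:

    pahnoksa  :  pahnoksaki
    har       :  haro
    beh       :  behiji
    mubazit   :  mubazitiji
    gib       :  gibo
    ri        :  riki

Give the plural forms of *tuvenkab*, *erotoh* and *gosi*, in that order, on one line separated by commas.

tuvenkabo, erotohiji, gosiki

The suffix is conditioned by the final sound: -iji when the stem ends in a voiceless consonant (*beh*, *mubazit*); -o when the stem ends in a voiced consonant (*har*, *gib*); -ki when the stem ends in a vowel (*pahnoksa*, *ri*).
*tuvenkab*: final sound = /b/, a voiced consonant → -o → *tuvenkabo*.
*erotoh*: final sound = /h/, a voiceless consonant → -iji → *erotohiji*.
Since the final sound of *gosi* is /i/ (a vowel), it takes -ki, giving *gosiki*.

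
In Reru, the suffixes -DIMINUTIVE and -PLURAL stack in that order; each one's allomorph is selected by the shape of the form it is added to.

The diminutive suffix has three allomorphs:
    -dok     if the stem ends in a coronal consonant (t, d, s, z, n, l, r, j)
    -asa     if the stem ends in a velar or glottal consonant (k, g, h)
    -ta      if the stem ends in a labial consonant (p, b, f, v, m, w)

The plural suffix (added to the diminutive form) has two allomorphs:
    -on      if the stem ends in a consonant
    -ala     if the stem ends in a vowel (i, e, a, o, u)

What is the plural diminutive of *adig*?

adigasaala

*adig* — final consonant /g/ (velar/glottal) → -asa → *adigasa*.
The diminutive form *adigasa* — final sound /a/ (a vowel) → -ala → *adigasaala*.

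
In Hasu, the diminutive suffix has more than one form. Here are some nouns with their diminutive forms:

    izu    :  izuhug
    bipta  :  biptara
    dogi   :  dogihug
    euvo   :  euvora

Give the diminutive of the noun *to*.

tora

The pattern is height harmony: -hug when the last vowel of the stem is a high vowel (*izu*, *dogi*); -ra when the last vowel of the stem is a non-high vowel (*bipta*, *euvo*).
Since the last vowel of *to* is /o/ (a non-high vowel), it takes -ra, giving *tora*.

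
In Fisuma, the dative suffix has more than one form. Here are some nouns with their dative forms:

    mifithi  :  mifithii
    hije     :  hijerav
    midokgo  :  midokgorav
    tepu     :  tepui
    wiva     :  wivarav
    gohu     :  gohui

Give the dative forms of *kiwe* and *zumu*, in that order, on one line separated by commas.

kiwerav, zumui

The suffix is conditioned by the last vowel: -i when the last vowel of the stem is a high vowel (*mifithi*, *tepu*, *gohu*); -rav when the last vowel of the stem is a non-high vowel (*hije*, *midokgo*, *wiva*).
Since the last vowel of *kiwe* is /e/ (a non-high vowel), it takes -rav, giving *kiwerav*.
Since the last vowel of *zumu* is /u/ (a high vowel), it takes -i, giving *zumui*.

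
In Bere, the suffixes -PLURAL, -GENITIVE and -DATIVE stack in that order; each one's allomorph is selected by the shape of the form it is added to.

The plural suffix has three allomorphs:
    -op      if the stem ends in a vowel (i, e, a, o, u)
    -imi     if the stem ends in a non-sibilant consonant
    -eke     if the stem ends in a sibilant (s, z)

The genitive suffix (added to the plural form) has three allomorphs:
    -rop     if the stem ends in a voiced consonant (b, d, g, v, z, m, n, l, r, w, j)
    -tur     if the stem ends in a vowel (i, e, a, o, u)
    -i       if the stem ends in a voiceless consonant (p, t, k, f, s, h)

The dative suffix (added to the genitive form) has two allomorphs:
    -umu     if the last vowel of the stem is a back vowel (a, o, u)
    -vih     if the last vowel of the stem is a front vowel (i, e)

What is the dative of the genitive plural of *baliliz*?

balilizeketurumu

*baliliz*: final sound = /z/, a sibilant → -eke → *balilizeke*.
The plural form *balilizeke*: final sound = /e/, a vowel → -tur → *balilizeketur*.
Since the last vowel of the genitive form *balilizeketur* is /u/ (a back vowel), it takes -umu, giving *balilizeketurumu*.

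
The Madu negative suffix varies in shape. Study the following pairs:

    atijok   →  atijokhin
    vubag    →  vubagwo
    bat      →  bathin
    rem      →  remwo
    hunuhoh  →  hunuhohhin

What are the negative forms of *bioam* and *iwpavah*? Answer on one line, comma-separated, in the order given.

The alternation tracks the final consonant of the stem — -hin when the stem ends in a voiceless consonant (*atijok*, *bat*, *hunuhoh*); -wo when the stem ends in a voiced consonant (*vubag*, *rem*).
*bioam*: final consonant = /m/, voiced → -wo → *bioamwo*.
The final consonant of *iwpavah* is /h/, which is voiceless, so the suffix is -hin, giving *iwpavahhin*.

bioamwo, iwpavahhin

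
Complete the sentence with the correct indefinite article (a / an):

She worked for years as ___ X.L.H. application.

The indefinite article is chosen by the initial *sound* of the following word, not its spelling.
The initialism *X.L.H.* is read letter by letter; the first letter, X, is pronounced /ɛks/, which begins with a vowel sound.
So the article is *an*: She worked for years as an X.L.H. application.

an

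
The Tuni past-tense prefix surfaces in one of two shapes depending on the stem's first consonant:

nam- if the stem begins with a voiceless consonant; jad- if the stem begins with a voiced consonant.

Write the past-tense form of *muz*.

*muz* — first consonant /m/ (voiced) → jad- → *jadmuz*.

jadmuz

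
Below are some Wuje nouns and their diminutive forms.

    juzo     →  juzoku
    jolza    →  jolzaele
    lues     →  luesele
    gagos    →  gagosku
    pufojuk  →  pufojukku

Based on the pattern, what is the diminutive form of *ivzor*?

ivzorku

The suffix is conditioned by the last vowel: -ku when the last vowel of the stem is a rounded vowel (*juzo*, *gagos*, *pufojuk*); -ele when the last vowel of the stem is an unrounded vowel (*jolza*, *lues*).
*ivzor*: last vowel = /o/, a rounded vowel → -ku → *ivzorku*.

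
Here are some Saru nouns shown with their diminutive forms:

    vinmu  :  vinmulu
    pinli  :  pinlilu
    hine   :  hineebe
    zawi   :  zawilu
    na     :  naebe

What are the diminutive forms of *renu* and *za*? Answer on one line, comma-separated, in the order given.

renulu, zaebe

The alternation tracks the last vowel of the stem — -lu when the last vowel of the stem is a high vowel (*vinmu*, *pinli*, *zawi*); -ebe when the last vowel of the stem is a non-high vowel (*hine*, *na*).
Since the last vowel of *renu* is /u/ (a high vowel), it takes -lu, giving *renulu*.
The last vowel of *za* is /a/, which is a non-high vowel, so the suffix is -ebe, giving *zaebe*.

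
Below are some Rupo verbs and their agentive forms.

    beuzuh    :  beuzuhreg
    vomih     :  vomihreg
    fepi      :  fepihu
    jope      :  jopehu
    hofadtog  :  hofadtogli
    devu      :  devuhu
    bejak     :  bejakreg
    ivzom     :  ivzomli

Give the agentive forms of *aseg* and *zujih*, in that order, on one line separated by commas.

The suffix is conditioned by the final sound: -reg when the stem ends in a voiceless consonant (*beuzuh*, *vomih*, *bejak*); -li when the stem ends in a voiced consonant (*hofadtog*, *ivzom*); -hu when the stem ends in a vowel (*fepi*, *jope*, *devu*).
*aseg* — final sound /g/ (a voiced consonant) → -li → *asegli*.
*zujih*: final sound = /h/, a voiceless consonant → -reg → *zujihreg*.

asegli, zujihreg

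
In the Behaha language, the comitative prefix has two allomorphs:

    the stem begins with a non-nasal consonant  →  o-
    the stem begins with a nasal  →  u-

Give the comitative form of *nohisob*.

*nohisob* — first consonant /n/ (a nasal) → u- → *unohisob*.

unohisob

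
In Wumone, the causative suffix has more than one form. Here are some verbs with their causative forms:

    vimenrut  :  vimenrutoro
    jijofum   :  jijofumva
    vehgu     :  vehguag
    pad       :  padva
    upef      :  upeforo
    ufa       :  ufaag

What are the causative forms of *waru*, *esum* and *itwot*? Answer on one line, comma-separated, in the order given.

waruag, esumva, itwotoro

The pattern is voicing of the final sound: -oro when the stem ends in a voiceless consonant (*vimenrut*, *upef*); -va when the stem ends in a voiced consonant (*jijofum*, *pad*); -ag when the stem ends in a vowel (*vehgu*, *ufa*).
Since the final sound of *waru* is /u/ (a vowel), it takes -ag, giving *waruag*.
*esum*: final sound = /m/, a voiced consonant → -va → *esumva*.
The final sound of *itwot* is /t/, which is a voiceless consonant, so the suffix is -oro, giving *itwotoro*.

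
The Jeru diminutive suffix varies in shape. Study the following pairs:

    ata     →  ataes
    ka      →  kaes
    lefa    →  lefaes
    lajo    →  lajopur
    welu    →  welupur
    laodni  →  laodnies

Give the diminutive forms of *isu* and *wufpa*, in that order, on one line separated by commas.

The suffix is conditioned by the last vowel: -pur when the last vowel of the stem is a rounded vowel (*lajo*, *welu*); -es when the last vowel of the stem is an unrounded vowel (*ata*, *ka*, *lefa*, *laodni*).
Since the last vowel of *isu* is /u/ (a rounded vowel), it takes -pur, giving *isupur*.
Since the last vowel of *wufpa* is /a/ (an unrounded vowel), it takes -es, giving *wufpaes*.

isupur, wufpaes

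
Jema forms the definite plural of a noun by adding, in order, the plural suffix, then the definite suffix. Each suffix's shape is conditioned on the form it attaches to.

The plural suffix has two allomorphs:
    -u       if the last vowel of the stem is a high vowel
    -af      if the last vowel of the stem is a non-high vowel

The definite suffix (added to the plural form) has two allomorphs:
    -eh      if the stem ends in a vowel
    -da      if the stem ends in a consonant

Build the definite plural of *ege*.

*ege* — last vowel /e/ (a non-high vowel) → -af → *egeaf*.
Since the final sound of the plural form *egeaf* is /f/ (a consonant), it takes -da, giving *egeafda*.

egeafda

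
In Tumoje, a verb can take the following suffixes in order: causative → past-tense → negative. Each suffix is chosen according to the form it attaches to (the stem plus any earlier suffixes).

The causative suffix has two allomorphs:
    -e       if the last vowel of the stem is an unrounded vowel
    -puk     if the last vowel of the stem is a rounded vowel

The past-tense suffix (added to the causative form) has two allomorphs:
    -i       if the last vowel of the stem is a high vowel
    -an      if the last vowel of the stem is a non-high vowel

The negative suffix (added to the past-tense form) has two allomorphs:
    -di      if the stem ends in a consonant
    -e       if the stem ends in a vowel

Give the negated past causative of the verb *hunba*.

The last vowel of *hunba* is /a/, which is an unrounded vowel, so the causative suffix is -e, giving *hunbae*.
Since the last vowel of the causative form *hunbae* is /e/ (a non-high vowel), it takes -an, giving *hunbaean*.
The final sound of the past-tense form *hunbaean* is /n/, which is a consonant, so the negative suffix is -di, giving *hunbaeandi*.

hunbaeandi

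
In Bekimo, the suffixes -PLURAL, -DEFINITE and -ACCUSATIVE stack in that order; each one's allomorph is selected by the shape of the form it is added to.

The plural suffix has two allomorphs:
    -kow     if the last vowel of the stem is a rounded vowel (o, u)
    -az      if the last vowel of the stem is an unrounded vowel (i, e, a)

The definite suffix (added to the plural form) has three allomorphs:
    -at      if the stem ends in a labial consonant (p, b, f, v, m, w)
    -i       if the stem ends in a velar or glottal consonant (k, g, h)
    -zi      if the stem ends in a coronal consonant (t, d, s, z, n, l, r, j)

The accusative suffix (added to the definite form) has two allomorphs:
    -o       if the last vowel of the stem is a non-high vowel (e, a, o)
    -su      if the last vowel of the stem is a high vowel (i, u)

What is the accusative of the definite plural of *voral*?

Since the last vowel of *voral* is /a/ (an unrounded vowel), it takes -az, giving *voralaz*.
Since the final consonant of the plural form *voralaz* is /z/ (coronal), it takes -zi, giving *voralazzi*.
The definite form *voralazzi*: last vowel = /i/, a high vowel → -su → *voralazzisu*.

voralazzisu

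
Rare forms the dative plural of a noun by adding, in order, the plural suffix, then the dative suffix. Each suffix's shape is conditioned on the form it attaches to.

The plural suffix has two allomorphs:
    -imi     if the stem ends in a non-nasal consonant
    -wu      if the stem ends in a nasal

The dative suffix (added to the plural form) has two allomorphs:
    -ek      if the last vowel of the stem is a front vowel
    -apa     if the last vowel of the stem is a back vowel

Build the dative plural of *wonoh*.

*wonoh*: final consonant = /h/, non-nasal → -imi → *wonohimi*.
The last vowel of the plural form *wonohimi* is /i/, which is a front vowel, so the dative suffix is -ek, giving *wonohimiek*.

wonohimiek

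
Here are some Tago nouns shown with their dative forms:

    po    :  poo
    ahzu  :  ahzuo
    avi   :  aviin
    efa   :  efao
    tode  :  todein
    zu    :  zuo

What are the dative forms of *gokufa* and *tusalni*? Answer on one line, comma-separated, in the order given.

gokufao, tusalniin

The alternation tracks the last vowel of the stem — -in when the last vowel of the stem is a front vowel (*avi*, *tode*); -o when the last vowel of the stem is a back vowel (*po*, *ahzu*, *efa*, *zu*).
The last vowel of *gokufa* is /a/, which is a back vowel, so the suffix is -o, giving *gokufao*.
The last vowel of *tusalni* is /i/, which is a front vowel, so the suffix is -in, giving *tusalniin*.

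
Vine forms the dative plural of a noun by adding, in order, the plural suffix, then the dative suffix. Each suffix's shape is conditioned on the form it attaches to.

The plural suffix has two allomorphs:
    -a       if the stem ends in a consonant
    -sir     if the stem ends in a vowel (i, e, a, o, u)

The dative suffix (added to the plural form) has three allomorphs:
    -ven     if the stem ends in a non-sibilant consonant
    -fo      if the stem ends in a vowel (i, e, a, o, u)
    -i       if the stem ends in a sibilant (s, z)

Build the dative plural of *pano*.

Since the final sound of *pano* is /o/ (a vowel), it takes -sir, giving *panosir*.
The plural form *panosir*: final sound = /r/, a non-sibilant consonant → -ven → *panosirven*.

panosirven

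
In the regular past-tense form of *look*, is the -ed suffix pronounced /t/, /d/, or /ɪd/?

The stem *look* ends in a voiceless consonant other than /t/.
The -ed suffix is realized as /ɪd/ after /t, d/; as /t/ after other voiceless consonants; and as /d/ after other voiced sounds.
So -ed on *look* is pronounced /t/.

/t/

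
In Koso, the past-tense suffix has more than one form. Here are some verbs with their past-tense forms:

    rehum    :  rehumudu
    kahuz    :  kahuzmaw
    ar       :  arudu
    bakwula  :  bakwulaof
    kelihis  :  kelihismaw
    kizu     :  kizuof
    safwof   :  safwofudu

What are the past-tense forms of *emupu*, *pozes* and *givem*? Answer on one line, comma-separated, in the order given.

The alternation tracks the final sound of the stem — -maw when the stem ends in a sibilant (*kahuz*, *kelihis*); -udu when the stem ends in a non-sibilant consonant (*rehum*, *ar*, *safwof*); -of when the stem ends in a vowel (*bakwula*, *kizu*).
Since the final sound of *emupu* is /u/ (a vowel), it takes -of, giving *emupuof*.
*pozes*: final sound = /s/, a sibilant → -maw → *pozesmaw*.
Since the final sound of *givem* is /m/ (a non-sibilant consonant), it takes -udu, giving *givemudu*.

emupuof, pozesmaw, givemudu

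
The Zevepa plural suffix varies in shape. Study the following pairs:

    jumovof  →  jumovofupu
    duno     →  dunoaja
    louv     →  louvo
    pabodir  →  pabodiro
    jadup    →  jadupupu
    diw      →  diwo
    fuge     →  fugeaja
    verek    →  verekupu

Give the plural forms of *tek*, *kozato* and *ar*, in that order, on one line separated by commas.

The suffix is conditioned by the final sound: -upu when the stem ends in a voiceless consonant (*jumovof*, *jadup*, *verek*); -o when the stem ends in a voiced consonant (*louv*, *pabodir*, *diw*); -aja when the stem ends in a vowel (*duno*, *fuge*).
*tek* — final sound /k/ (a voiceless consonant) → -upu → *tekupu*.
The final sound of *kozato* is /o/, which is a vowel, so the suffix is -aja, giving *kozatoaja*.
*ar* — final sound /r/ (a voiced consonant) → -o → *aro*.

tekupu, kozatoaja, aro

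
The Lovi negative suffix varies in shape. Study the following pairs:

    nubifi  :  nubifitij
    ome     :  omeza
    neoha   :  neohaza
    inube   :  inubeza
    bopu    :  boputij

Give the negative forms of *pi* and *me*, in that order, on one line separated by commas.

pitij, meza

The alternation tracks the last vowel of the stem — -tij when the last vowel of the stem is a high vowel (*nubifi*, *bopu*); -za when the last vowel of the stem is a non-high vowel (*ome*, *neoha*, *inube*).
*pi*: last vowel = /i/, a high vowel → -tij → *pitij*.
*me*: last vowel = /e/, a non-high vowel → -za → *meza*.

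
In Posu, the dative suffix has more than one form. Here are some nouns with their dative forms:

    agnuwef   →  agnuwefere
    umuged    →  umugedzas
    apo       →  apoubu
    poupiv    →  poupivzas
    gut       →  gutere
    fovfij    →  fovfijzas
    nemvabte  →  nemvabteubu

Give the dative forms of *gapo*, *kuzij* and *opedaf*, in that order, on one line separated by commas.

gapoubu, kuzijzas, opedafere

The pattern is voicing of the final sound: -ere when the stem ends in a voiceless consonant (*agnuwef*, *gut*); -zas when the stem ends in a voiced consonant (*umuged*, *poupiv*, *fovfij*); -ubu when the stem ends in a vowel (*apo*, *nemvabte*).
*gapo*: final sound = /o/, a vowel → -ubu → *gapoubu*.
Since the final sound of *kuzij* is /j/ (a voiced consonant), it takes -zas, giving *kuzijzas*.
*opedaf*: final sound = /f/, a voiceless consonant → -ere → *opedafere*.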